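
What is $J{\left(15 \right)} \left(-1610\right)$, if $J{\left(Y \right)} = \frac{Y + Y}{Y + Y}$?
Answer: $-1610$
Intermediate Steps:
$J{\left(Y \right)} = 1$ ($J{\left(Y \right)} = \frac{2 Y}{2 Y} = 2 Y \frac{1}{2 Y} = 1$)
$J{\left(15 \right)} \left(-1610\right) = 1 \left(-1610\right) = -1610$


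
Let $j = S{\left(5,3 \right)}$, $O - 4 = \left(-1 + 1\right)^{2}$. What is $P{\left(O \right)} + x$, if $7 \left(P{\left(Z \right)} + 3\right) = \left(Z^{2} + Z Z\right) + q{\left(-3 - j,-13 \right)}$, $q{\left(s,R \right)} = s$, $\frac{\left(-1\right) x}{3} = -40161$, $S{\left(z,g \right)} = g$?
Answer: $\frac{843386}{7} \approx 1.2048 \cdot 10^{5}$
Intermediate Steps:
$O = 4$ ($O = 4 + \left(-1 + 1\right)^{2} = 4 + 0^{2} = 4 + 0 = 4$)
$j = 3$
$x = 120483$ ($x = \left(-3\right) \left(-40161\right) = 120483$)
$P{\left(Z \right)} = - \frac{27}{7} + \frac{2 Z^{2}}{7}$ ($P{\left(Z \right)} = -3 + \frac{\left(Z^{2} + Z Z\right) - 6}{7} = -3 + \frac{\left(Z^{2} + Z^{2}\right) - 6}{7} = -3 + \frac{2 Z^{2} - 6}{7} = -3 + \frac{-6 + 2 Z^{2}}{7} = -3 + \left(- \frac{6}{7} + \frac{2 Z^{2}}{7}\right) = - \frac{27}{7} + \frac{2 Z^{2}}{7}$)
$P{\left(O \right)} + x = \left(- \frac{27}{7} + \frac{2 \cdot 4^{2}}{7}\right) + 120483 = \left(- \frac{27}{7} + \frac{2}{7} \cdot 16\right) + 120483 = \left(- \frac{27}{7} + \frac{32}{7}\right) + 120483 = \frac{5}{7} + 120483 = \frac{843386}{7}$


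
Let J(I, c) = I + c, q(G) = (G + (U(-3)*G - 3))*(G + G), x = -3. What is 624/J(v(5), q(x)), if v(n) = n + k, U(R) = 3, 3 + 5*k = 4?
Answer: 780/119 ≈ 6.5546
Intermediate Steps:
k = ⅕ (k = -⅗ + (⅕)*4 = -⅗ + ⅘ = ⅕ ≈ 0.20000)
q(G) = 2*G*(-3 + 4*G) (q(G) = (G + (3*G - 3))*(G + G) = (G + (-3 + 3*G))*(2*G) = (-3 + 4*G)*(2*G) = 2*G*(-3 + 4*G))
v(n) = ⅕ + n (v(n) = n + ⅕ = ⅕ + n)
624/J(v(5), q(x)) = 624/((⅕ + 5) + 2*(-3)*(-3 + 4*(-3))) = 624/(26/5 + 2*(-3)*(-3 - 12)) = 624/(26/5 + 2*(-3)*(-15)) = 624/(26/5 + 90) = 624/(476/5) = 624*(5/476) = 780/119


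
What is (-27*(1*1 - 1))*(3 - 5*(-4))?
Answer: 0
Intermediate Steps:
(-27*(1*1 - 1))*(3 - 5*(-4)) = (-27*(1 - 1))*(3 - 1*(-20)) = (-27*0)*(3 + 20) = 0*23 = 0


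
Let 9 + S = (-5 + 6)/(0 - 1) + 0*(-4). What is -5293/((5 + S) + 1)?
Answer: 5293/4 ≈ 1323.3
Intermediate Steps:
S = -10 (S = -9 + ((-5 + 6)/(0 - 1) + 0*(-4)) = -9 + (1/(-1) + 0) = -9 + (1*(-1) + 0) = -9 + (-1 + 0) = -9 - 1 = -10)
-5293/((5 + S) + 1) = -5293/((5 - 10) + 1) = -5293/(-5 + 1) = -5293/(-4) = -¼*(-5293) = 5293/4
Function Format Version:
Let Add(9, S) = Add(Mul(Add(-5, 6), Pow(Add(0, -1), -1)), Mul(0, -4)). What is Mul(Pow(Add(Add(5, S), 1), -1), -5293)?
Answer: Rational(5293, 4) ≈ 1323.3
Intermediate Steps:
S = -10 (S = Add(-9, Add(Mul(Add(-5, 6), Pow(Add(0, -1), -1)), Mul(0, -4))) = Add(-9, Add(Mul(1, Pow(-1, -1)), 0)) = Add(-9, Add(Mul(1, -1), 0)) = Add(-9, Add(-1, 0)) = Add(-9, -1) = -10)
Mul(Pow(Add(Add(5, S), 1), -1), -5293) = Mul(Pow(Add(Add(5, -10), 1), -1), -5293) = Mul(Pow(Add(-5, 1), -1), -5293) = Mul(Pow(-4, -1), -5293) = Mul(Rational(-1, 4), -5293) = Rational(5293, 4)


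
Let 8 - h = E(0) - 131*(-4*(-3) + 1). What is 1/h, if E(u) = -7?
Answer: 1/1718 ≈ 0.00058207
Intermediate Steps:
h = 1718 (h = 8 - (-7 - 131*(-4*(-3) + 1)) = 8 - (-7 - 131*(12 + 1)) = 8 - (-7 - 131*13) = 8 - (-7 - 1703) = 8 - 1*(-1710) = 8 + 1710 = 1718)
1/h = 1/1718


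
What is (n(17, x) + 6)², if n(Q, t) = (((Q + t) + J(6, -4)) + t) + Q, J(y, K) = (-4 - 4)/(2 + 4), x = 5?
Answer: 21316/9 ≈ 2368.4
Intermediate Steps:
J(y, K) = -4/3 (J(y, K) = -8/6 = -8*⅙ = -4/3)
n(Q, t) = -4/3 + 2*Q + 2*t (n(Q, t) = (((Q + t) - 4/3) + t) + Q = ((-4/3 + Q + t) + t) + Q = (-4/3 + Q + 2*t) + Q = -4/3 + 2*Q + 2*t)
(n(17, x) + 6)² = ((-4/3 + 2*17 + 2*5) + 6)² = ((-4/3 + 34 + 10) + 6)² = (128/3 + 6)² = (146/3)² = 21316/9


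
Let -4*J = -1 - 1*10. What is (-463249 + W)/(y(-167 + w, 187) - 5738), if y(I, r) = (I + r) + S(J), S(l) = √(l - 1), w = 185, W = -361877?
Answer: 6087229544/40818783 + 550084*√7/40818783 ≈ 149.16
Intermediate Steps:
J = 11/4 (J = -(-1 - 1*10)/4 = -(-1 - 10)/4 = -¼*(-11) = 11/4 ≈ 2.7500)
S(l) = √(-1 + l)
y(I, r) = I + r + √7/2 (y(I, r) = (I + r) + √(-1 + 11/4) = (I + r) + √(7/4) = (I + r) + √7/2 = I + r + √7/2)
(-463249 + W)/(y(-167 + w, 187) - 5738) = (-463249 - 361877)/(((-167 + 185) + 187 + √7/2) - 5738) = -825126/((18 + 187 + √7/2) - 5738) = -825126/((205 + √7/2) - 5738) = -825126/(-5533 + √7/2)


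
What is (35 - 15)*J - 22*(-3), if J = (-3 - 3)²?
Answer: 786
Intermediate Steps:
J = 36 (J = (-6)² = 36)
(35 - 15)*J - 22*(-3) = (35 - 15)*36 - 22*(-3) = 20*36 + 66 = 720 + 66 = 786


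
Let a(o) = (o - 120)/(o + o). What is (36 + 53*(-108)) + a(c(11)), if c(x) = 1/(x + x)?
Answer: -14015/2 ≈ -7007.5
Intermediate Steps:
c(x) = 1/(2*x)
a(o) = (-120 + o)/(2*o) (a(o) = (-120 + o)/((2*o)) = (-120 + o)*(1/(2*o)) = (-120 + o)/(2*o))
(36 + 53*(-108)) + a(c(11)) = (36 + 53*(-108)) + (-120 + (½)/11)/(2*(((½)/11))) = (36 - 5724) + (-120 + (½)*(1/11))/(2*(((½)*(1/11)))) = -5688 + (-120 + 1/22)/(2*(1/22)) = -5688 + (½)*22*(-2639/22) = -5688 - 2639/2 = -14015/2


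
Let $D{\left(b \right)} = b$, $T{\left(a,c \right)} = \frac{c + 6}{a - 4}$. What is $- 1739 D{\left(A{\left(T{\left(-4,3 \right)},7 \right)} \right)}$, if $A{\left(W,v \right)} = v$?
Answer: $-12173$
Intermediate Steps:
$T{\left(a,c \right)} = \frac{6 + c}{-4 + a}$
$- 1739 D{\left(A{\left(T{\left(-4,3 \right)},7 \right)} \right)} = \left(-1739\right) 7 = -12173$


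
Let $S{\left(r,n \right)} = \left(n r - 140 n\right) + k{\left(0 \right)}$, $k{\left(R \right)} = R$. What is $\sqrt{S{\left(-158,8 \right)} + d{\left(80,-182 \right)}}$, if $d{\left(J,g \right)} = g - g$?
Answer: $4 i \sqrt{149} \approx 48.826 i$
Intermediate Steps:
$d{\left(J,g \right)} = 0$
$S{\left(r,n \right)} = - 140 n + n r$ ($S{\left(r,n \right)} = \left(n r - 140 n\right) + 0 = \left(- 140 n + n r\right) + 0 = - 140 n + n r$)
$\sqrt{S{\left(-158,8 \right)} + d{\left(80,-182 \right)}} = \sqrt{8 \left(-140 - 158\right) + 0} = \sqrt{8 \left(-298\right) + 0} = \sqrt{-2384 + 0} = \sqrt{-2384} = 4 i \sqrt{149}$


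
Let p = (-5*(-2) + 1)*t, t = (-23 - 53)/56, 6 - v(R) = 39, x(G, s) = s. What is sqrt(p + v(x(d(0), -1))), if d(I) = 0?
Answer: I*sqrt(9394)/14 ≈ 6.923*I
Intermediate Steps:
v(R) = -33 (v(R) = 6 - 1*39 = 6 - 39 = -33)
t = -19/14 (t = -76*1/56 = -19/14 ≈ -1.3571)
p = -209/14 (p = (-5*(-2) + 1)*(-19/14) = (10 + 1)*(-19/14) = 11*(-19/14) = -209/14 ≈ -14.929)
sqrt(p + v(x(d(0), -1))) = sqrt(-209/14 - 33) = sqrt(-671/14) = I*sqrt(9394)/14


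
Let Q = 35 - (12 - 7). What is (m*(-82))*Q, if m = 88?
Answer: -216480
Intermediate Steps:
Q = 30 (Q = 35 - 1*5 = 35 - 5 = 30)
(m*(-82))*Q = (88*(-82))*30 = -7216*30 = -216480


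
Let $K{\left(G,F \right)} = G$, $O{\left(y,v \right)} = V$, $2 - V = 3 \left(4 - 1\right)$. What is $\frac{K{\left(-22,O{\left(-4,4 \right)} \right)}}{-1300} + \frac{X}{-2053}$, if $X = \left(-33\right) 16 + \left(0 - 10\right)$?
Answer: $\frac{372283}{1334450} \approx 0.27898$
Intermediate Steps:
$V = -7$ ($V = 2 - 3 \left(4 - 1\right) = 2 - 3 \cdot 3 = 2 - 9 = -7$)
$O{\left(y,v \right)} = -7$
$X = -538$ ($X = -528 + \left(0 - 10\right) = -528 - 10 = -538$)
$\frac{K{\left(-22,O{\left(-4,4 \right)} \right)}}{-1300} + \frac{X}{-2053} = - \frac{22}{-1300} - \frac{538}{-2053} = \left(-22\right) \left(- \frac{1}{1300}\right) - - \frac{538}{2053} = \frac{11}{650} + \frac{538}{2053} = \frac{372283}{1334450}$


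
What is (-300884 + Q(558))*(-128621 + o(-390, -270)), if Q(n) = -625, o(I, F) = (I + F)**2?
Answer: -92556931311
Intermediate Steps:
o(I, F) = (F + I)**2
(-300884 + Q(558))*(-128621 + o(-390, -270)) = (-300884 - 625)*(-128621 + (-270 - 390)**2) = -301509*(-128621 + (-660)**2) = -301509*(-128621 + 435600) = -301509*306979 = -92556931311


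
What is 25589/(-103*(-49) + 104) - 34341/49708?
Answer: 64416913/15061524 ≈ 4.2769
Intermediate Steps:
25589/(-103*(-49) + 104) - 34341/49708 = 25589/(5047 + 104) - 34341*1/49708 = 25589/5151 - 34341/49708 = 64416913/15061524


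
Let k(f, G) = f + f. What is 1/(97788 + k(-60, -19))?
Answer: 1/97668 ≈ 1.0239e-5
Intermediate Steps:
k(f, G) = 2*f
1/(97788 + k(-60, -19)) = 1/(97788 + 2*(-60)) = 1/(97788 - 120) = 1/97668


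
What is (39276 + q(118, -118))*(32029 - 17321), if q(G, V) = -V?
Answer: 579406952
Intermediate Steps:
(39276 + q(118, -118))*(32029 - 17321) = (39276 - 1*(-118))*(32029 - 17321) = (39276 + 118)*14708 = 39394*14708 = 579406952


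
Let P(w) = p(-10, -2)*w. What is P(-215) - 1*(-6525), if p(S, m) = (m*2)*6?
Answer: 11685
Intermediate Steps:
p(S, m) = 12*m (p(S, m) = (2*m)*6 = 12*m)
P(w) = -24*w (P(w) = (12*(-2))*w = -24*w)
P(-215) - 1*(-6525) = -24*(-215) - 1*(-6525) = 5160 + 6525 = 11685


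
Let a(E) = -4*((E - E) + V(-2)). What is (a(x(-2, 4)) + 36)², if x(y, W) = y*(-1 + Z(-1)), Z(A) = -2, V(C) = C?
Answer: 1936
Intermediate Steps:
x(y, W) = -3*y (x(y, W) = y*(-1 - 2) = y*(-3) = -3*y)
a(E) = 8 (a(E) = -4*((E - E) - 2) = -4*(0 - 2) = -4*(-2) = 8)
(a(x(-2, 4)) + 36)² = (8 + 36)² = 44² = 1936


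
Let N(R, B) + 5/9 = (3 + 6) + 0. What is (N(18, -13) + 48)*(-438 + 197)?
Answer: -122428/9 ≈ -13603.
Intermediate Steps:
N(R, B) = 76/9 (N(R, B) = -5/9 + ((3 + 6) + 0) = -5/9 + (9 + 0) = -5/9 + 9 = 76/9)
(N(18, -13) + 48)*(-438 + 197) = (76/9 + 48)*(-438 + 197) = (508/9)*(-241) = -122428/9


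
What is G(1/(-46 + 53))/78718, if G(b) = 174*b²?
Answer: 87/1928591 ≈ 4.5111e-5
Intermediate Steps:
G(1/(-46 + 53))/78718 = (174*(1/(-46 + 53))²)/78718 = (174*(1/7)²)*(1/78718) = (174*(⅐)²)*(1/78718) = (174*(1/49))*(1/78718) = (174/49)*(1/78718) = 87/1928591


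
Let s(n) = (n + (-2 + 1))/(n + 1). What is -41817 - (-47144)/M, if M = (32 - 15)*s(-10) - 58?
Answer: -14432991/335 ≈ -43084.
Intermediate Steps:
s(n) = (-1 + n)/(1 + n) (s(n) = (n - 1)/(1 + n) = (-1 + n)/(1 + n))
M = -335/9 (M = (32 - 15)*((-1 - 10)/(1 - 10)) - 58 = 17*(-11/(-9)) - 58 = 17*(-⅑*(-11)) - 58 = 17*(11/9) - 58 = 187/9 - 58 = -335/9 ≈ -37.222)
-41817 - (-47144)/M = -41817 - (-47144)/(-335/9) = -41817 - (-47144)*(-9)/335 = -41817 - 1*424296/335 = -41817 - 424296/335 = -14432991/335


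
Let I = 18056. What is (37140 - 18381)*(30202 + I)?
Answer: 905271822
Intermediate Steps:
(37140 - 18381)*(30202 + I) = (37140 - 18381)*(30202 + 18056) = 18759*48258 = 905271822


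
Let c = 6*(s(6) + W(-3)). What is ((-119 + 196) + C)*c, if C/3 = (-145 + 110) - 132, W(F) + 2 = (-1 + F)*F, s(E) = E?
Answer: -40704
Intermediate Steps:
W(F) = -2 + F*(-1 + F) (W(F) = -2 + (-1 + F)*F = -2 + F*(-1 + F))
c = 96 (c = 6*(6 + (-2 + (-3)² - 1*(-3))) = 6*(6 + (-2 + 9 + 3)) = 6*(6 + 10) = 6*16 = 96)
C = -501 (C = 3*((-145 + 110) - 132) = 3*(-35 - 132) = 3*(-167) = -501)
((-119 + 196) + C)*c = ((-119 + 196) - 501)*96 = (77 - 501)*96 = -424*96 = -40704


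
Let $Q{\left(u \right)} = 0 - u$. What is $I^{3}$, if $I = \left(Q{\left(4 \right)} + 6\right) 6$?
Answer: $1728$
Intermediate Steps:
$Q{\left(u \right)} = - u$
$I = 12$ ($I = \left(\left(-1\right) 4 + 6\right) 6 = \left(-4 + 6\right) 6 = 2 \cdot 6 = 12$)
$I^{3} = 12^{3} = 1728$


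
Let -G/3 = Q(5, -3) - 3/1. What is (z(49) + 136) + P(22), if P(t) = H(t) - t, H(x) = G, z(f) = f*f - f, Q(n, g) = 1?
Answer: 2472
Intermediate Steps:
z(f) = f² - f
G = 6 (G = -3*(1 - 3/1) = -3*(1 - 3) = -3*(-2) = 6)
H(x) = 6
P(t) = 6 - t
(z(49) + 136) + P(22) = (49*(-1 + 49) + 136) + (6 - 1*22) = (49*48 + 136) + (6 - 22) = (2352 + 136) - 16 = 2488 - 16 = 2472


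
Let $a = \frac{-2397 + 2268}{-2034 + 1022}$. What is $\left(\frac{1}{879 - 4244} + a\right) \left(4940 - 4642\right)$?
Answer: $\frac{64527877}{1702690} \approx 37.898$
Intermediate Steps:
$a = \frac{129}{1012}$ ($a = - \frac{129}{-1012} = \left(-129\right) \left(- \frac{1}{1012}\right) = \frac{129}{1012} \approx 0.12747$)
$\left(\frac{1}{879 - 4244} + a\right) \left(4940 - 4642\right) = \left(\frac{1}{879 - 4244} + \frac{129}{1012}\right) \left(4940 - 4642\right) = \left(\frac{1}{-3365} + \frac{129}{1012}\right) 298 = \left(- \frac{1}{3365} + \frac{129}{1012}\right) 298 = \frac{433073}{3405380} \cdot 298 = \frac{64527877}{1702690}$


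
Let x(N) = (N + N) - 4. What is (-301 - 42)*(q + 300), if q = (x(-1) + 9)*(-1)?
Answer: -101871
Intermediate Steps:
x(N) = -4 + 2*N (x(N) = 2*N - 4 = -4 + 2*N)
q = -3 (q = ((-4 + 2*(-1)) + 9)*(-1) = ((-4 - 2) + 9)*(-1) = (-6 + 9)*(-1) = 3*(-1) = -3)
(-301 - 42)*(q + 300) = (-301 - 42)*(-3 + 300) = -343*297 = -101871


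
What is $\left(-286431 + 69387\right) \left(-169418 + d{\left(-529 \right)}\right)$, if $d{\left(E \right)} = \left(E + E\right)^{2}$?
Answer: $-206180079624$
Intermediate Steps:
$d{\left(E \right)} = 4 E^{2}$ ($d{\left(E \right)} = \left(2 E\right)^{2} = 4 E^{2}$)
$\left(-286431 + 69387\right) \left(-169418 + d{\left(-529 \right)}\right) = \left(-286431 + 69387\right) \left(-169418 + 4 \left(-529\right)^{2}\right) = - 217044 \left(-169418 + 4 \cdot 279841\right) = - 217044 \left(-169418 + 1119364\right) = \left(-217044\right) 949946 = -206180079624$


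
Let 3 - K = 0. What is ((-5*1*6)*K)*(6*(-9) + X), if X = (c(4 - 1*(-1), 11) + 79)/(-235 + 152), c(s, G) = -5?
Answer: 410040/83 ≈ 4940.2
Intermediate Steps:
K = 3 (K = 3 - 1*0 = 3 + 0 = 3)
X = -74/83 (X = (-5 + 79)/(-235 + 152) = 74/(-83) = 74*(-1/83) = -74/83 ≈ -0.89157)
((-5*1*6)*K)*(6*(-9) + X) = ((-5*1*6)*3)*(6*(-9) - 74/83) = (-5*6*3)*(-54 - 74/83) = -30*3*(-4556/83) = -90*(-4556/83) = 410040/83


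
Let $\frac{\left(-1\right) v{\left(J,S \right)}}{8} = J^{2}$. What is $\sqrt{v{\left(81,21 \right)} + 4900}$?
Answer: $2 i \sqrt{11897} \approx 218.15 i$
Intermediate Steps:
$v{\left(J,S \right)} = - 8 J^{2}$
$\sqrt{v{\left(81,21 \right)} + 4900} = \sqrt{- 8 \cdot 81^{2} + 4900} = \sqrt{\left(-8\right) 6561 + 4900} = \sqrt{-52488 + 4900} = \sqrt{-47588} = 2 i \sqrt{11897}$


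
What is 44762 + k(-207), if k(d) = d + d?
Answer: 44348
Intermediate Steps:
k(d) = 2*d
44762 + k(-207) = 44762 + 2*(-207) = 44762 - 414 = 44348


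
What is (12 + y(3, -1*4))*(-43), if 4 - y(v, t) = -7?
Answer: -989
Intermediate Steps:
y(v, t) = 11 (y(v, t) = 4 - 1*(-7) = 4 + 7 = 11)
(12 + y(3, -1*4))*(-43) = (12 + 11)*(-43) = 23*(-43) = -989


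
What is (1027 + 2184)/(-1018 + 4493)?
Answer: 3211/3475 ≈ 0.92403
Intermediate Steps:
(1027 + 2184)/(-1018 + 4493) = 3211/3475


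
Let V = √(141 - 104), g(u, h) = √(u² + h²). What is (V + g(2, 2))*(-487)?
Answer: -974*√2 - 487*√37 ≈ -4339.8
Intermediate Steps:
g(u, h) = √(h² + u²)
V = √37 ≈ 6.0828
(V + g(2, 2))*(-487) = (√37 + √(2² + 2²))*(-487) = (√37 + √(4 + 4))*(-487) = (√37 + √8)*(-487) = (√37 + 2*√2)*(-487) = -974*√2 - 487*√37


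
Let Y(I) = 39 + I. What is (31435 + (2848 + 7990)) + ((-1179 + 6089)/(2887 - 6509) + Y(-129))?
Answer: 76390958/1811 ≈ 42182.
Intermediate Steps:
(31435 + (2848 + 7990)) + ((-1179 + 6089)/(2887 - 6509) + Y(-129)) = (31435 + (2848 + 7990)) + ((-1179 + 6089)/(2887 - 6509) + (39 - 129)) = (31435 + 10838) + (4910/(-3622) - 90) = 42273 + (4910*(-1/3622) - 90) = 42273 + (-2455/1811 - 90) = 42273 - 165445/1811 = 76390958/1811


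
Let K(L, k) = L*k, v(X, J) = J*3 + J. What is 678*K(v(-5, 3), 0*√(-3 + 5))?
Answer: 0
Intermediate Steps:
v(X, J) = 4*J (v(X, J) = 3*J + J = 4*J)
678*K(v(-5, 3), 0*√(-3 + 5)) = 678*((4*3)*(0*√(-3 + 5))) = 678*(12*(0*√2)) = 678*(12*0) = 678*0 = 0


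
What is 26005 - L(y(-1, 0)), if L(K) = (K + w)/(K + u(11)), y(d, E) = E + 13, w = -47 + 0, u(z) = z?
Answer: 312077/12 ≈ 26006.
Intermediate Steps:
w = -47
y(d, E) = 13 + E
L(K) = (-47 + K)/(11 + K) (L(K) = (K - 47)/(K + 11) = (-47 + K)/(11 + K))
26005 - L(y(-1, 0)) = 26005 - (-47 + (13 + 0))/(11 + (13 + 0)) = 26005 - (-47 + 13)/(11 + 13) = 26005 - (-34)/24 = 26005 - 1*(-17/12) = 26005 + 17/12 = 312077/12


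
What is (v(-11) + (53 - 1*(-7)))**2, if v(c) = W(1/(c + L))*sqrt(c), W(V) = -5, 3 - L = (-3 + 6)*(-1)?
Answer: 3325 - 600*I*sqrt(11) ≈ 3325.0 - 1990.0*I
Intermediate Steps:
L = 6 (L = 3 - (-3 + 6)*(-1) = 3 - 3*(-1) = 3 - 1*(-3) = 3 + 3 = 6)
v(c) = -5*sqrt(c)
(v(-11) + (53 - 1*(-7)))**2 = (-5*I*sqrt(11) + (53 - 1*(-7)))**2 = (-5*I*sqrt(11) + (53 + 7))**2 = (-5*I*sqrt(11) + 60)**2 = (60 - 5*I*sqrt(11))**2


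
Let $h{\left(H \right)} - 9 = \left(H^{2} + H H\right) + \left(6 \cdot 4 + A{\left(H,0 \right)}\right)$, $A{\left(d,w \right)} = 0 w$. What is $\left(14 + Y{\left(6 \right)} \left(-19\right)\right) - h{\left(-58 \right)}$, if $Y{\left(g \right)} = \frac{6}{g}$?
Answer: $-6766$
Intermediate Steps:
$A{\left(d,w \right)} = 0$
$h{\left(H \right)} = 33 + 2 H^{2}$ ($h{\left(H \right)} = 9 + \left(\left(H^{2} + H H\right) + \left(6 \cdot 4 + 0\right)\right) = 9 + \left(\left(H^{2} + H^{2}\right) + \left(24 + 0\right)\right) = 9 + \left(2 H^{2} + 24\right) = 9 + \left(24 + 2 H^{2}\right) = 33 + 2 H^{2}$)
$\left(14 + Y{\left(6 \right)} \left(-19\right)\right) - h{\left(-58 \right)} = \left(14 + \frac{6}{6} \left(-19\right)\right) - \left(33 + 2 \left(-58\right)^{2}\right) = \left(14 + 6 \cdot \frac{1}{6} \left(-19\right)\right) - \left(33 + 2 \cdot 3364\right) = \left(14 + 1 \left(-19\right)\right) - \left(33 + 6728\right) = \left(14 - 19\right) - 6761 = -5 - 6761 = -6766$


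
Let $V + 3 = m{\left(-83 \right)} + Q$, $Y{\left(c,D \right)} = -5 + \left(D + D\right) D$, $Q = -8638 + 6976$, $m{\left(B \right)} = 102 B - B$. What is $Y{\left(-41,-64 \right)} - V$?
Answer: $18235$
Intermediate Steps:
$m{\left(B \right)} = 101 B$
$Q = -1662$
$Y{\left(c,D \right)} = -5 + 2 D^{2}$ ($Y{\left(c,D \right)} = -5 + 2 D D = -5 + 2 D^{2}$)
$V = -10048$ ($V = -3 + \left(101 \left(-83\right) - 1662\right) = -3 - 10045 = -10048$)
$Y{\left(-41,-64 \right)} - V = \left(-5 + 2 \left(-64\right)^{2}\right) - -10048 = \left(-5 + 2 \cdot 4096\right) + 10048 = \left(-5 + 8192\right) + 10048 = 8187 + 10048 = 18235$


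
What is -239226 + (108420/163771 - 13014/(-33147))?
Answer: -144292973705292/603168593 ≈ -2.3923e+5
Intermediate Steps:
-239226 + (108420/163771 - 13014/(-33147)) = -239226 + (108420*(1/163771) - 13014*(-1/33147)) = -239226 + (108420/163771 + 1446/3683) = -239226 + 636123726/603168593 = -144292973705292/603168593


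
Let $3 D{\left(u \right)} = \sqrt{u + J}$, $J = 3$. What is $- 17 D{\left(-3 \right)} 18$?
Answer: $0$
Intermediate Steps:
$D{\left(u \right)} = \frac{\sqrt{3 + u}}{3}$ ($D{\left(u \right)} = \frac{\sqrt{u + 3}}{3} = \frac{\sqrt{3 + u}}{3}$)
$- 17 D{\left(-3 \right)} 18 = - 17 \frac{\sqrt{3 - 3}}{3} \cdot 18 = - 17 \frac{\sqrt{0}}{3} \cdot 18 = - 17 \cdot \frac{1}{3} \cdot 0 \cdot 18 = \left(-17\right) 0 \cdot 18 = 0 \cdot 18 = 0$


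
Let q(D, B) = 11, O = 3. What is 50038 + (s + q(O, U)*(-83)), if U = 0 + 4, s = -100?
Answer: 49025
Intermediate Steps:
U = 4
50038 + (s + q(O, U)*(-83)) = 50038 + (-100 + 11*(-83)) = 50038 + (-100 - 913) = 50038 - 1013 = 49025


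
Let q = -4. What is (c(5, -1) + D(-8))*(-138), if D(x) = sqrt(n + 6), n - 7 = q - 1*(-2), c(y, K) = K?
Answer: 138 - 138*sqrt(11) ≈ -319.69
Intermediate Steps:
n = 5 (n = 7 + (-4 - 1*(-2)) = 7 + (-4 + 2) = 7 - 2 = 5)
D(x) = sqrt(11) (D(x) = sqrt(5 + 6) = sqrt(11))
(c(5, -1) + D(-8))*(-138) = (-1 + sqrt(11))*(-138) = 138 - 138*sqrt(11)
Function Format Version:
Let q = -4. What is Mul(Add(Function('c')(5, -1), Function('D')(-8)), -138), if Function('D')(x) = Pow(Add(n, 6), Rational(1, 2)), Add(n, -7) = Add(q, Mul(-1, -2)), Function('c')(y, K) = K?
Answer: Add(138, Mul(-138, Pow(11, Rational(1, 2)))) ≈ -319.69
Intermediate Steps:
n = 5 (n = Add(7, Add(-4, Mul(-1, -2))) = Add(7, Add(-4, 2)) = Add(7, -2) = 5)
Function('D')(x) = Pow(11, Rational(1, 2)) (Function('D')(x) = Pow(Add(5, 6), Rational(1, 2)) = Pow(11, Rational(1, 2)))
Mul(Add(Function('c')(5, -1), Function('D')(-8)), -138) = Mul(Add(-1, Pow(11, Rational(1, 2))), -138) = Add(138, Mul(-138, Pow(11, Rational(1, 2))))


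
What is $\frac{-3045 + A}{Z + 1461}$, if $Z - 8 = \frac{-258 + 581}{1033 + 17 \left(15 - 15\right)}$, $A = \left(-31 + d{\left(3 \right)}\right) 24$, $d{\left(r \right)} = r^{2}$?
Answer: $- \frac{3690909}{1517800} \approx -2.4317$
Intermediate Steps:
$A = -528$ ($A = \left(-31 + 3^{2}\right) 24 = \left(-31 + 9\right) 24 = \left(-22\right) 24 = -528$)
$Z = \frac{8587}{1033}$ ($Z = 8 + \frac{-258 + 581}{1033 + 17 \left(15 - 15\right)} = 8 + \frac{323}{1033 + 17 \cdot 0} = 8 + \frac{323}{1033 + 0} = 8 + \frac{323}{1033} = \frac{8587}{1033} \approx 8.3127$)
$\frac{-3045 + A}{Z + 1461} = \frac{-3045 - 528}{\frac{8587}{1033} + 1461} = - \frac{3573}{\frac{1517800}{1033}} = \left(-3573\right) \frac{1033}{1517800} = - \frac{3690909}{1517800}$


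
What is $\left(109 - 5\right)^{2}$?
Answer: $10816$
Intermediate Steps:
$\left(109 - 5\right)^{2} = 104^{2} = 10816$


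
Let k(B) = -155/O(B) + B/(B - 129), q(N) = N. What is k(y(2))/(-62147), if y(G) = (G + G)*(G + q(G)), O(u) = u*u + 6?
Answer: 21707/1839924082 ≈ 1.1798e-5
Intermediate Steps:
O(u) = 6 + u² (O(u) = u² + 6 = 6 + u²)
y(G) = 4*G² (y(G) = (G + G)*(G + G) = (2*G)*(2*G) = 4*G²)
k(B) = -155/(6 + B²) + B/(-129 + B) (k(B) = -155/(6 + B²) + B/(B - 129) = -155/(6 + B²) + B/(-129 + B))
k(y(2))/(-62147) = ((19995 - 620*2² + (4*2²)*(6 + (4*2²)²))/((-129 + 4*2²)*(6 + (4*2²)²)))/(-62147) = ((19995 - 620*4 + (4*4)*(6 + (4*4)²))/((-129 + 4*4)*(6 + (4*4)²)))*(-1/62147) = ((19995 - 155*16 + 16*(6 + 16²))/((-129 + 16)*(6 + 16²)))*(-1/62147) = ((19995 - 2480 + 16*(6 + 256))/((-113)*(6 + 256)))*(-1/62147) = -1/113*(19995 - 2480 + 16*262)/262*(-1/62147) = -1/113*1/262*(19995 - 2480 + 4192)*(-1/62147) = -1/113*1/262*21707*(-1/62147) = -21707/29606*(-1/62147) = 21707/1839924082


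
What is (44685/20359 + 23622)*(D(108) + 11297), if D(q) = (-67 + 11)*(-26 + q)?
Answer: 3224870211015/20359 ≈ 1.5840e+8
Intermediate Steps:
D(q) = 1456 - 56*q (D(q) = -56*(-26 + q) = 1456 - 56*q)
(44685/20359 + 23622)*(D(108) + 11297) = (44685/20359 + 23622)*((1456 - 56*108) + 11297) = (44685*(1/20359) + 23622)*((1456 - 6048) + 11297) = (44685/20359 + 23622)*(-4592 + 11297) = (480964983/20359)*6705 = 3224870211015/20359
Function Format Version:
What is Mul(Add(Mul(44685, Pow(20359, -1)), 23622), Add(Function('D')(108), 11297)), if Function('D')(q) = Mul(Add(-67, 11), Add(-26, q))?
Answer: Rational(3224870211015, 20359) ≈ 1.5840e+8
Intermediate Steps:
Function('D')(q) = Add(1456, Mul(-56, q)) (Function('D')(q) = Mul(-56, Add(-26, q)) = Add(1456, Mul(-56, q)))
Mul(Add(Mul(44685, Pow(20359, -1)), 23622), Add(Function('D')(108), 11297)) = Mul(Add(Mul(44685, Pow(20359, -1)), 23622), Add(Add(1456, Mul(-56, 108)), 11297)) = Mul(Add(Mul(44685, Rational(1, 20359)), 23622), Add(Add(1456, -6048), 11297)) = Mul(Add(Rational(44685, 20359), 23622), Add(-4592, 11297)) = Mul(Rational(480964983, 20359), 6705) = Rational(3224870211015, 20359)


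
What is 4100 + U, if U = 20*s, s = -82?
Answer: 2460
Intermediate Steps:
U = -1640 (U = 20*(-82) = -1640)
4100 + U = 4100 - 1640 = 2460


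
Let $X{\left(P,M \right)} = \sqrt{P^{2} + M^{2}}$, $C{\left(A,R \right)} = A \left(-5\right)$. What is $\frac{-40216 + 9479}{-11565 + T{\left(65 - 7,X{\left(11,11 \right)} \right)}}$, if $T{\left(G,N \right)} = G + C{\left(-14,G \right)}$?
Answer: $\frac{30737}{11437} \approx 2.6875$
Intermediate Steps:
$C{\left(A,R \right)} = - 5 A$
$X{\left(P,M \right)} = \sqrt{M^{2} + P^{2}}$
$T{\left(G,N \right)} = 70 + G$ ($T{\left(G,N \right)} = G - -70 = G + 70 = 70 + G$)
$\frac{-40216 + 9479}{-11565 + T{\left(65 - 7,X{\left(11,11 \right)} \right)}} = \frac{-40216 + 9479}{-11565 + \left(70 + \left(65 - 7\right)\right)} = - \frac{30737}{-11565 + \left(70 + \left(65 - 7\right)\right)} = - \frac{30737}{-11565 + \left(70 + 58\right)} = - \frac{30737}{-11565 + 128} = - \frac{30737}{-11437} = \left(-30737\right) \left(- \frac{1}{11437}\right) = \frac{30737}{11437}$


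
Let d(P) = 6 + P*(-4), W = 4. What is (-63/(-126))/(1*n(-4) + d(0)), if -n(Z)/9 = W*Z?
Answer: 1/300 ≈ 0.0033333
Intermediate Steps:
n(Z) = -36*Z
d(P) = 6 - 4*P
(-63/(-126))/(1*n(-4) + d(0)) = (-63/(-126))/(1*(-36*(-4)) + (6 - 4*0)) = (-63*(-1/126))/(1*144 + (6 + 0)) = 1/(2*(144 + 6)) = (½)/150 = (½)*(1/150) = 1/300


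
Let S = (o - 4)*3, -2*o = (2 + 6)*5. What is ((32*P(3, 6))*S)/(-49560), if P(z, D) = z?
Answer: 288/2065 ≈ 0.13947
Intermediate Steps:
o = -20 (o = -(2 + 6)*5/2 = -4*5 = -½*40 = -20)
S = -72 (S = (-20 - 4)*3 = -24*3 = -72)
((32*P(3, 6))*S)/(-49560) = ((32*3)*(-72))/(-49560) = (96*(-72))*(-1/49560) = -6912*(-1/49560) = 288/2065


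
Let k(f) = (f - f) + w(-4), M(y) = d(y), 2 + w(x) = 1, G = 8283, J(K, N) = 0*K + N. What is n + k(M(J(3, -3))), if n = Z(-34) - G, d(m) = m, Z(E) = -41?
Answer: -8325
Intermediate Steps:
J(K, N) = N (J(K, N) = 0 + N = N)
w(x) = -1 (w(x) = -2 + 1 = -1)
M(y) = y
k(f) = -1 (k(f) = (f - f) - 1 = 0 - 1 = -1)
n = -8324 (n = -41 - 1*8283 = -41 - 8283 = -8324)
n + k(M(J(3, -3))) = -8324 - 1 = -8325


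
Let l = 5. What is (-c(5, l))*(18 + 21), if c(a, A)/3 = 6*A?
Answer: -3510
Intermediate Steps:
c(a, A) = 18*A (c(a, A) = 3*(6*A) = 18*A)
(-c(5, l))*(18 + 21) = (-18*5)*(18 + 21) = -1*90*39 = -90*39 = -3510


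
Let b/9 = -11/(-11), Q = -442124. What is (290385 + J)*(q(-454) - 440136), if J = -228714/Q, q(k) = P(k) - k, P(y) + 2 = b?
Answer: -28224146628831225/221062 ≈ -1.2768e+11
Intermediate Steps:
b = 9 (b = 9*(-11/(-11)) = 9*(-11*(-1/11)) = 9*1 = 9)
P(y) = 7 (P(y) = -2 + 9 = 7)
q(k) = 7 - k
J = 114357/221062 (J = -228714/(-442124) = -228714*(-1/442124) = 114357/221062 ≈ 0.51731)
(290385 + J)*(q(-454) - 440136) = (290385 + 114357/221062)*((7 - 1*(-454)) - 440136) = 64193203227*((7 + 454) - 440136)/221062 = 64193203227*(461 - 440136)/221062 = (64193203227/221062)*(-439675) = -28224146628831225/221062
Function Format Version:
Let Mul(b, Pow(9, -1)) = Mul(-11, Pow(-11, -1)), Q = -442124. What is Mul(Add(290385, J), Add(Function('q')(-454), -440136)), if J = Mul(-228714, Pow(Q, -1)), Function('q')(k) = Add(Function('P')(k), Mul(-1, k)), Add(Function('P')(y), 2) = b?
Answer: Rational(-28224146628831225, 221062) ≈ -1.2768e+11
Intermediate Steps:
b = 9 (b = Mul(9, Mul(-11, Pow(-11, -1))) = Mul(9, Mul(-11, Rational(-1, 11))) = Mul(9, 1) = 9)
Function('P')(y) = 7 (Function('P')(y) = Add(-2, 9) = 7)
Function('q')(k) = Add(7, Mul(-1, k))
J = Rational(114357, 221062) (J = Mul(-228714, Pow(-442124, -1)) = Mul(-228714, Rational(-1, 442124)) = Rational(114357, 221062) ≈ 0.51731)
Mul(Add(290385, J), Add(Function('q')(-454), -440136)) = Mul(Add(290385, Rational(114357, 221062)), Add(Add(7, Mul(-1, -454)), -440136)) = Mul(Rational(64193203227, 221062), Add(Add(7, 454), -440136)) = Mul(Rational(64193203227, 221062), Add(461, -440136)) = Mul(Rational(64193203227, 221062), -439675) = Rational(-28224146628831225, 221062)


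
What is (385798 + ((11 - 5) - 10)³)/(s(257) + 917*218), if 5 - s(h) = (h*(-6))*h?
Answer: 128578/198735 ≈ 0.64698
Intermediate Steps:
s(h) = 5 + 6*h² (s(h) = 5 - h*(-6)*h = 5 - (-6*h)*h = 5 - (-6)*h² = 5 + 6*h²)
(385798 + ((11 - 5) - 10)³)/(s(257) + 917*218) = (385798 + ((11 - 5) - 10)³)/((5 + 6*257²) + 917*218) = (385798 + (6 - 10)³)/((5 + 6*66049) + 199906) = (385798 + (-4)³)/((5 + 396294) + 199906) = (385798 - 64)/(396299 + 199906) = 385734/596205 = 385734*(1/596205) = 128578/198735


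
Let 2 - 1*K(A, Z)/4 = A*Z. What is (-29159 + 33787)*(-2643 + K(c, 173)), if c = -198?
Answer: 621915268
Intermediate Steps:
K(A, Z) = 8 - 4*A*Z
(-29159 + 33787)*(-2643 + K(c, 173)) = (-29159 + 33787)*(-2643 + (8 - 4*(-198)*173)) = 4628*(-2643 + (8 + 137016)) = 4628*(-2643 + 137024) = 4628*134381 = 621915268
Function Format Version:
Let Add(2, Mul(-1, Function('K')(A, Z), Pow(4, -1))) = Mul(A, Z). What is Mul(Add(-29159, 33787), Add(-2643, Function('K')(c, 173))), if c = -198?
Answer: 621915268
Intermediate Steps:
Function('K')(A, Z) = Add(8, Mul(-4, A, Z)) (Function('K')(A, Z) = Add(8, Mul(-4, Mul(A, Z))) = Add(8, Mul(-4, A, Z)))
Mul(Add(-29159, 33787), Add(-2643, Function('K')(c, 173))) = Mul(Add(-29159, 33787), Add(-2643, Add(8, Mul(-4, -198, 173)))) = Mul(4628, Add(-2643, Add(8, 137016))) = Mul(4628, Add(-2643, 137024)) = Mul(4628, 134381) = 621915268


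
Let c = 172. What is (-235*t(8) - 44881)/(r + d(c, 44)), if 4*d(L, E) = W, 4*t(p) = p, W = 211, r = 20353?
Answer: -181404/81623 ≈ -2.2225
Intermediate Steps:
t(p) = p/4
d(L, E) = 211/4 (d(L, E) = (¼)*211 = 211/4)
(-235*t(8) - 44881)/(r + d(c, 44)) = (-235*8/4 - 44881)/(20353 + 211/4) = (-235*2 - 44881)/(81623/4) = (-470 - 44881)*(4/81623) = -45351*4/81623 = -181404/81623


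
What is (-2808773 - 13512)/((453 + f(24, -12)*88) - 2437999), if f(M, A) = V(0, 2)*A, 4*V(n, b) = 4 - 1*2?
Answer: 2822285/2438074 ≈ 1.1576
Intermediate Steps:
V(n, b) = ½ (V(n, b) = (4 - 1*2)/4 = (4 - 2)/4 = (¼)*2 = ½)
f(M, A) = A/2
(-2808773 - 13512)/((453 + f(24, -12)*88) - 2437999) = (-2808773 - 13512)/((453 + ((½)*(-12))*88) - 2437999) = -2822285/((453 - 6*88) - 2437999) = -2822285/((453 - 528) - 2437999) = -2822285/(-75 - 2437999) = -2822285/(-2438074) = -2822285*(-1/2438074) = 2822285/2438074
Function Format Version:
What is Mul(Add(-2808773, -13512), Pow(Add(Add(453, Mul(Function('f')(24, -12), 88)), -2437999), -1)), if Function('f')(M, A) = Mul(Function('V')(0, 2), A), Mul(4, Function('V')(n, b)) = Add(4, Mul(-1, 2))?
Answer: Rational(2822285, 2438074) ≈ 1.1576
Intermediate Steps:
Function('V')(n, b) = Rational(1, 2) (Function('V')(n, b) = Mul(Rational(1, 4), Add(4, Mul(-1, 2))) = Mul(Rational(1, 4), Add(4, -2)) = Mul(Rational(1, 4), 2) = Rational(1, 2))
Function('f')(M, A) = Mul(Rational(1, 2), A)
Mul(Add(-2808773, -13512), Pow(Add(Add(453, Mul(Function('f')(24, -12), 88)), -2437999), -1)) = Mul(Add(-2808773, -13512), Pow(Add(Add(453, Mul(Mul(Rational(1, 2), -12), 88)), -2437999), -1)) = Mul(-2822285, Pow(Add(Add(453, Mul(-6, 88)), -2437999), -1)) = Mul(-2822285, Pow(Add(Add(453, -528), -2437999), -1)) = Mul(-2822285, Pow(Add(-75, -2437999), -1)) = Mul(-2822285, Pow(-2438074, -1)) = Mul(-2822285, Rational(-1, 2438074)) = Rational(2822285, 2438074)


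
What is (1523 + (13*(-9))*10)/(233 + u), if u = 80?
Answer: 353/313 ≈ 1.1278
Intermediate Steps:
(1523 + (13*(-9))*10)/(233 + u) = (1523 + (13*(-9))*10)/(233 + 80) = (1523 - 117*10)/313 = (1523 - 1170)*(1/313) = 353*(1/313) = 353/313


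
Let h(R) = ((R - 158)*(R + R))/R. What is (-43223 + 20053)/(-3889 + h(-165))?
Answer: 4634/907 ≈ 5.1092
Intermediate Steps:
h(R) = -316 + 2*R (h(R) = ((-158 + R)*(2*R))/R = (2*R*(-158 + R))/R = -316 + 2*R)
(-43223 + 20053)/(-3889 + h(-165)) = (-43223 + 20053)/(-3889 + (-316 + 2*(-165))) = -23170/(-3889 + (-316 - 330)) = -23170/(-3889 - 646) = -23170/(-4535) = -23170*(-1/4535) = 4634/907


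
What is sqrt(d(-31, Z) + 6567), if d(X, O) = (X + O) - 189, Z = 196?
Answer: 3*sqrt(727) ≈ 80.889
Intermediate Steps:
d(X, O) = -189 + O + X (d(X, O) = (O + X) - 189 = -189 + O + X)
sqrt(d(-31, Z) + 6567) = sqrt((-189 + 196 - 31) + 6567) = sqrt(-24 + 6567) = sqrt(6543) = 3*sqrt(727)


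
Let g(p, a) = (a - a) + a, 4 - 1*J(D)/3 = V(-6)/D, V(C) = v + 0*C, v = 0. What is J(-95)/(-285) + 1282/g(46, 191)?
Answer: 121026/18145 ≈ 6.6699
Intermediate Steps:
V(C) = 0 (V(C) = 0 + 0*C = 0 + 0 = 0)
J(D) = 12 (J(D) = 12 - 0/D = 12 - 3*0 = 12 + 0 = 12)
g(p, a) = a (g(p, a) = 0 + a = a)
J(-95)/(-285) + 1282/g(46, 191) = 12/(-285) + 1282/191 = 12*(-1/285) + 1282*(1/191) = -4/95 + 1282/191 = 121026/18145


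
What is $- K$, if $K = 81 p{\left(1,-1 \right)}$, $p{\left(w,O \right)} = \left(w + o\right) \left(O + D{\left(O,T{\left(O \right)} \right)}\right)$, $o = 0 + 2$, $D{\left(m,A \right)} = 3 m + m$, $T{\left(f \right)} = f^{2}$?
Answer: $1215$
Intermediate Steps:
$D{\left(m,A \right)} = 4 m$
$o = 2$
$p{\left(w,O \right)} = 5 O \left(2 + w\right)$ ($p{\left(w,O \right)} = \left(w + 2\right) \left(O + 4 O\right) = \left(2 + w\right) 5 O = 5 O \left(2 + w\right)$)
$K = -1215$ ($K = 81 \cdot 5 \left(-1\right) \left(2 + 1\right) = 81 \cdot 5 \left(-1\right) 3 = 81 \left(-15\right) = -1215$)
$- K = \left(-1\right) \left(-1215\right) = 1215$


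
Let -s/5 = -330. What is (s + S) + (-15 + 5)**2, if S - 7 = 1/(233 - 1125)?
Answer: 1567243/892 ≈ 1757.0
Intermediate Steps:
s = 1650 (s = -5*(-330) = 1650)
S = 6243/892 (S = 7 + 1/(233 - 1125) = 7 + 1/(-892) = 7 - 1/892 = 6243/892 ≈ 6.9989)
(s + S) + (-15 + 5)**2 = (1650 + 6243/892) + (-15 + 5)**2 = 1478043/892 + (-10)**2 = 1478043/892 + 100 = 1567243/892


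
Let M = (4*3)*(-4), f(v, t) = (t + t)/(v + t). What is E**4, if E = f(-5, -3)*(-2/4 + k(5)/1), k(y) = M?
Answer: 7170871761/4096 ≈ 1.7507e+6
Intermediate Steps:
f(v, t) = 2*t/(t + v) (f(v, t) = (2*t)/(t + v) = 2*t/(t + v))
M = -48 (M = 12*(-4) = -48)
k(y) = -48
E = -291/8 (E = (2*(-3)/(-3 - 5))*(-2/4 - 48/1) = (2*(-3)/(-8))*(-2*1/4 - 48*1) = (2*(-3)*(-1/8))*(-1/2 - 48) = (3/4)*(-97/2) = -291/8 ≈ -36.375)
E**4 = (-291/8)**4 = 7170871761/4096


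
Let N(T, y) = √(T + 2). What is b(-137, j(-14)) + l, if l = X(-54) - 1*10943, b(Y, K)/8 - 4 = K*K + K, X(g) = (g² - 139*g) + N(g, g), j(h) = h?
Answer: 967 + 2*I*√13 ≈ 967.0 + 7.2111*I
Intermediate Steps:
N(T, y) = √(2 + T)
X(g) = g² + √(2 + g) - 139*g (X(g) = (g² - 139*g) + √(2 + g) = g² + √(2 + g) - 139*g)
b(Y, K) = 32 + 8*K + 8*K² (b(Y, K) = 32 + 8*(K*K + K) = 32 + 8*(K² + K) = 32 + 8*(K + K²) = 32 + (8*K + 8*K²) = 32 + 8*K + 8*K²)
l = -521 + 2*I*√13 (l = ((-54)² + √(2 - 54) - 139*(-54)) - 1*10943 = (2916 + √(-52) + 7506) - 10943 = (2916 + 2*I*√13 + 7506) - 10943 = (10422 + 2*I*√13) - 10943 = -521 + 2*I*√13 ≈ -521.0 + 7.2111*I)
b(-137, j(-14)) + l = (32 + 8*(-14) + 8*(-14)²) + (-521 + 2*I*√13) = (32 - 112 + 8*196) + (-521 + 2*I*√13) = (32 - 112 + 1568) + (-521 + 2*I*√13) = 1488 + (-521 + 2*I*√13) = 967 + 2*I*√13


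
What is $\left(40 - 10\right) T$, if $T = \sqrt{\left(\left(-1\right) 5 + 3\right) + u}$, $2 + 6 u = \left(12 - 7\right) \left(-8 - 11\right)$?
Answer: $5 i \sqrt{654} \approx 127.87 i$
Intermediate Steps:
$u = - \frac{97}{6}$ ($u = - \frac{1}{3} + \frac{\left(12 - 7\right) \left(-8 - 11\right)}{6} = - \frac{1}{3} + \frac{5 \left(-19\right)}{6} = - \frac{1}{3} + \frac{1}{6} \left(-95\right) = - \frac{1}{3} - \frac{95}{6} = - \frac{97}{6} \approx -16.167$)
$T = \frac{i \sqrt{654}}{6}$ ($T = \sqrt{\left(\left(-1\right) 5 + 3\right) - \frac{97}{6}} = \sqrt{\left(-5 + 3\right) - \frac{97}{6}} = \sqrt{-2 - \frac{97}{6}} = \sqrt{- \frac{109}{6}} = \frac{i \sqrt{654}}{6} \approx 4.2622 i$)
$\left(40 - 10\right) T = \left(40 - 10\right) \frac{i \sqrt{654}}{6} = 30 \frac{i \sqrt{654}}{6} = 5 i \sqrt{654}$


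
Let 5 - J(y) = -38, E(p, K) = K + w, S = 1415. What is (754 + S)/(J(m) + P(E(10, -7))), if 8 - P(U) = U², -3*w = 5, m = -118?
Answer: -19521/217 ≈ -89.958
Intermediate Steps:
w = -5/3 (w = -⅓*5 = -5/3 ≈ -1.6667)
E(p, K) = -5/3 + K (E(p, K) = K - 5/3 = -5/3 + K)
P(U) = 8 - U²
J(y) = 43 (J(y) = 5 - 1*(-38) = 5 + 38 = 43)
(754 + S)/(J(m) + P(E(10, -7))) = (754 + 1415)/(43 + (8 - (-5/3 - 7)²)) = 2169/(43 + (8 - (-26/3)²)) = 2169/(43 + (8 - 1*676/9)) = 2169/(43 + (8 - 676/9)) = 2169/(43 - 604/9) = 2169/(-217/9) = 2169*(-9/217) = -19521/217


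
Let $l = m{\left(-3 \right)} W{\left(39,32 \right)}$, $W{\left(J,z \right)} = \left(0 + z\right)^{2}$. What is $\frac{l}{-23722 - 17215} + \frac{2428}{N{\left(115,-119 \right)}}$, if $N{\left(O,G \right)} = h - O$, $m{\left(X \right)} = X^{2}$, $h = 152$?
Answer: $\frac{99054044}{1514669} \approx 65.396$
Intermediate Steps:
$W{\left(J,z \right)} = z^{2}$
$N{\left(O,G \right)} = 152 - O$
$l = 9216$ ($l = \left(-3\right)^{2} \cdot 32^{2} = 9 \cdot 1024 = 9216$)
$\frac{l}{-23722 - 17215} + \frac{2428}{N{\left(115,-119 \right)}} = \frac{9216}{-23722 - 17215} + \frac{2428}{152 - 115} = \frac{9216}{-40937} + \frac{2428}{37} = 9216 \left(- \frac{1}{40937}\right) + 2428 \cdot \frac{1}{37} = - \frac{9216}{40937} + \frac{2428}{37} = \frac{99054044}{1514669}$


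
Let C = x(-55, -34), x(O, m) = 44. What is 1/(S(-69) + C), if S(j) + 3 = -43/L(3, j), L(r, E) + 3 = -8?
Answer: 11/494 ≈ 0.022267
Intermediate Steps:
C = 44
L(r, E) = -11 (L(r, E) = -3 - 8 = -11)
S(j) = 10/11 (S(j) = -3 - 43/(-11) = -3 - 43*(-1/11) = -3 + 43/11 = 10/11)
1/(S(-69) + C) = 1/(10/11 + 44) = 1/(494/11) = 11/494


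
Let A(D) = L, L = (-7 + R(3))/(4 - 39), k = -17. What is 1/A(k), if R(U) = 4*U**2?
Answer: -35/29 ≈ -1.2069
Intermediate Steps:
L = -29/35 (L = (-7 + 4*3**2)/(4 - 39) = (-7 + 4*9)/(-35) = (-7 + 36)*(-1/35) = 29*(-1/35) = -29/35 ≈ -0.82857)
A(D) = -29/35
1/A(k) = 1/(-29/35) = -35/29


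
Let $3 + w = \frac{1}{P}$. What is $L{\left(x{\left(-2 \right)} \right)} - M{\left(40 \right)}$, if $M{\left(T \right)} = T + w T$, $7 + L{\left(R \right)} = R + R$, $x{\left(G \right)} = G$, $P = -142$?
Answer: $\frac{4919}{71} \approx 69.282$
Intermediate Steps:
$w = - \frac{427}{142}$ ($w = -3 + \frac{1}{-142} = -3 - \frac{1}{142} = - \frac{427}{142} \approx -3.007$)
$L{\left(R \right)} = -7 + 2 R$ ($L{\left(R \right)} = -7 + \left(R + R\right) = -7 + 2 R$)
$M{\left(T \right)} = - \frac{285 T}{142}$ ($M{\left(T \right)} = T - \frac{427 T}{142} = - \frac{285 T}{142}$)
$L{\left(x{\left(-2 \right)} \right)} - M{\left(40 \right)} = \left(-7 + 2 \left(-2\right)\right) - \left(- \frac{285}{142}\right) 40 = \left(-7 - 4\right) - - \frac{5700}{71} = -11 + \frac{5700}{71} = \frac{4919}{71}$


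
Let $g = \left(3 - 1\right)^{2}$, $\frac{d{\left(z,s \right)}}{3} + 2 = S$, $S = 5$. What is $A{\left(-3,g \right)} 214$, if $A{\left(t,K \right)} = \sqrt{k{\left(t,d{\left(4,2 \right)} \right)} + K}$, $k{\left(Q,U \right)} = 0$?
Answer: $428$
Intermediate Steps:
$d{\left(z,s \right)} = 9$ ($d{\left(z,s \right)} = -6 + 3 \cdot 5 = -6 + 15 = 9$)
$g = 4$ ($g = 2^{2} = 4$)
$A{\left(t,K \right)} = \sqrt{K}$ ($A{\left(t,K \right)} = \sqrt{0 + K} = \sqrt{K}$)
$A{\left(-3,g \right)} 214 = \sqrt{4} \cdot 214 = 2 \cdot 214 = 428$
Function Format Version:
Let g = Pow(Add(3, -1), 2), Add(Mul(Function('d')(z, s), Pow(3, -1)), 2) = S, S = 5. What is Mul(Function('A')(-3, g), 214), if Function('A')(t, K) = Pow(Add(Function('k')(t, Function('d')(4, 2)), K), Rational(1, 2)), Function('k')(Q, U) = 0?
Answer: 428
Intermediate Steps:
Function('d')(z, s) = 9 (Function('d')(z, s) = Add(-6, Mul(3, 5)) = Add(-6, 15) = 9)
g = 4 (g = Pow(2, 2) = 4)
Function('A')(t, K) = Pow(K, Rational(1, 2)) (Function('A')(t, K) = Pow(Add(0, K), Rational(1, 2)) = Pow(K, Rational(1, 2)))
Mul(Function('A')(-3, g), 214) = Mul(Pow(4, Rational(1, 2)), 214) = Mul(2, 214) = 428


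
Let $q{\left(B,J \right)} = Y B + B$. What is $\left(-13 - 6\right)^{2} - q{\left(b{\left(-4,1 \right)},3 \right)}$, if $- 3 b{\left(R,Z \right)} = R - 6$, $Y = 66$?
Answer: $\frac{413}{3} \approx 137.67$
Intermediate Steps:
$b{\left(R,Z \right)} = 2 - \frac{R}{3}$ ($b{\left(R,Z \right)} = - \frac{R - 6}{3} = - \frac{-6 + R}{3} = 2 - \frac{R}{3}$)
$q{\left(B,J \right)} = 67 B$ ($q{\left(B,J \right)} = 66 B + B = 67 B$)
$\left(-13 - 6\right)^{2} - q{\left(b{\left(-4,1 \right)},3 \right)} = \left(-13 - 6\right)^{2} - 67 \left(2 - - \frac{4}{3}\right) = \left(-19\right)^{2} - 67 \left(2 + \frac{4}{3}\right) = 361 - 67 \cdot \frac{10}{3} = 361 - \frac{670}{3} = \frac{413}{3}$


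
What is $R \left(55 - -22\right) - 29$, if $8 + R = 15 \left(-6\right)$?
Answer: $-7575$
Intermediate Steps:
$R = -98$ ($R = -8 + 15 \left(-6\right) = -8 - 90 = -98$)
$R \left(55 - -22\right) - 29 = - 98 \left(55 - -22\right) - 29 = - 98 \left(55 + 22\right) - 29 = \left(-98\right) 77 - 29 = -7546 - 29 = -7575$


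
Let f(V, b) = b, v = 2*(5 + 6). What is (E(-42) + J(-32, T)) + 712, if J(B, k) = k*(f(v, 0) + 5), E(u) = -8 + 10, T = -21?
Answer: 609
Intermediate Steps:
v = 22 (v = 2*11 = 22)
E(u) = 2
J(B, k) = 5*k (J(B, k) = k*(0 + 5) = k*5 = 5*k)
(E(-42) + J(-32, T)) + 712 = (2 + 5*(-21)) + 712 = (2 - 105) + 712 = -103 + 712 = 609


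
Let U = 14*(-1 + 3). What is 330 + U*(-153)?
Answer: -3954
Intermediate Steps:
U = 28 (U = 14*2 = 28)
330 + U*(-153) = 330 + 28*(-153) = 330 - 4284 = -3954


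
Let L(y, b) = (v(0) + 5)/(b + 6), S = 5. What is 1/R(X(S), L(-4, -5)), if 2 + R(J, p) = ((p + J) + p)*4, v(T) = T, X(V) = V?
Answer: 1/58 ≈ 0.017241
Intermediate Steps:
L(y, b) = 5/(6 + b) (L(y, b) = (0 + 5)/(b + 6) = 5/(6 + b))
R(J, p) = -2 + 4*J + 8*p (R(J, p) = -2 + ((p + J) + p)*4 = -2 + ((J + p) + p)*4 = -2 + (J + 2*p)*4 = -2 + (4*J + 8*p) = -2 + 4*J + 8*p)
1/R(X(S), L(-4, -5)) = 1/(-2 + 4*5 + 8*(5/(6 - 5))) = 1/(-2 + 20 + 8*(5/1)) = 1/(-2 + 20 + 8*(5*1)) = 1/(-2 + 20 + 8*5) = 1/(-2 + 20 + 40) = 1/58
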